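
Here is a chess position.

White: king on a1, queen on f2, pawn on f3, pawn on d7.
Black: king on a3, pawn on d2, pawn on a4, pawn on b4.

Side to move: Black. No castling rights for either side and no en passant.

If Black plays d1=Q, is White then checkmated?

yes

After d1=Q: white king on a1; in check: yes, from the black queen on d1.
King squares — b1: attacked by Qd1; a2: attacked by Ka3; b2: attacked by Ka3.
White has no legal moves → checkmate.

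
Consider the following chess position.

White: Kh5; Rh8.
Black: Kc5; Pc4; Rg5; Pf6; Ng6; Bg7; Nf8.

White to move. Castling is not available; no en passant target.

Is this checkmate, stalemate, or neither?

White to move; white king on h5.
In check: yes, from the black rook on g5.
King squares — g4: attacked by Rg5; h4: attacked by Ng6; g5: attacked by Pf6; g6: attacked by Rg5; h6: attacked by Bg7.
Legal moves for White: none.
In check with no legal moves → checkmate.

checkmate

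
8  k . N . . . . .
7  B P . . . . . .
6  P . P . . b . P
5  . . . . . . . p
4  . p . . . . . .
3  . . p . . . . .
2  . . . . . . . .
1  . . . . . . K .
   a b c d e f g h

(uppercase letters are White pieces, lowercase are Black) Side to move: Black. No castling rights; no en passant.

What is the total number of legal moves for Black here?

Black to move; king on a8.
In check: yes, from the white pawn on b7.
Legal moves: none.
Count: 0.

0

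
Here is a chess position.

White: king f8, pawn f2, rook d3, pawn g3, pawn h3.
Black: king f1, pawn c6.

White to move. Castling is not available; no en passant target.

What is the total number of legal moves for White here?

21

White to move; king on f8.
In check: no.
Legal moves: Kg8, Ke8, Kg7, Kf7, Ke7, Rd8, Rd7, Rd6, Rd5, Rd4, Rf3, Re3, Rc3, Rb3, Ra3, Rd2, Rd1+, h4, g4, f3, f4.
Count: 21.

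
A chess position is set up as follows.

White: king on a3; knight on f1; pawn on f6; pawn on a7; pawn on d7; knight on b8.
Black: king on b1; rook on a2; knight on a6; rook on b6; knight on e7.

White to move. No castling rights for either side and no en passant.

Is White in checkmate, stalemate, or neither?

White to move; white king on a3.
In check: yes, from the black rook on a2.
King squares — a2: attacked by Kb1; b2: attacked by Kb1; b3: attacked by Rb6; a4: attacked by Ra2; b4: attacked by Na6.
Legal moves for White: none.
In check with no legal moves → checkmate.

checkmate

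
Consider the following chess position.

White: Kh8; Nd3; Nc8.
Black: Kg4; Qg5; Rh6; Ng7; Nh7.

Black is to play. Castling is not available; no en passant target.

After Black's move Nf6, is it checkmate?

yes

After Nf6: white king on h8; in check: yes, from the black rook on h6.
King squares — g7: attacked by Qg5; h7: attacked by Nf6; g8: attacked by Nf6.
White has no legal moves → checkmate.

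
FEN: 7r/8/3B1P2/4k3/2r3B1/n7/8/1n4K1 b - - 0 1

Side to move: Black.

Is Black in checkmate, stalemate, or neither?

Black to move; black king on e5.
In check: yes, from the white bishop on d6.
Legal moves for Black: Kxf6, Kxd6, Kd5, Ke4, Kd4.
Black is in check but has 5 legal moves → neither.

neither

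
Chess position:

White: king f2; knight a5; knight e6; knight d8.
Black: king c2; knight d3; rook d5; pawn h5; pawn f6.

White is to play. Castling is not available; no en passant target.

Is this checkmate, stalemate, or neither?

neither

White to move; white king on f2.
In check: yes, from the black knight on d3.
Legal moves for White: Kg3, Kf3, Ke3, Kg2, Ke2, Kg1, Kf1.
White is in check but has 7 legal moves → neither.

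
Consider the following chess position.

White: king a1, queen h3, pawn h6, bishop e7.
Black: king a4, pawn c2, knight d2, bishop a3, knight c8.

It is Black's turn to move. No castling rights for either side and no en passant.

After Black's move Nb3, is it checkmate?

After Nb3: white king on a1; in check: yes, from the black knight on b3.
White has 2 legal replies: Ka2, Qxb3+.
In check but a legal move exists → not checkmate.

no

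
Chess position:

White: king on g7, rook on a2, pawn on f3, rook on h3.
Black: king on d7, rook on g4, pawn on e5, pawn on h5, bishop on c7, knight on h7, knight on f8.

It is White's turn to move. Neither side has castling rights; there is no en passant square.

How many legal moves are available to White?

White to move; king on g7.
In check: yes, from the black rook on g4.
Legal moves: Kh8, Kf7, Kh6, fxg4.
Count: 4.

4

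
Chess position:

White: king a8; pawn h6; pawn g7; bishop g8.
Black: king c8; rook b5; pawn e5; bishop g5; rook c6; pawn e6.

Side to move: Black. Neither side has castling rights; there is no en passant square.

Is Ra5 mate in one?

yes

After Ra5: white king on a8; in check: yes, from the black rook on a5.
King squares — a7: attacked by Ra5; b7: attacked by Kc8; b8: attacked by Kc8.
White has no legal moves → checkmate.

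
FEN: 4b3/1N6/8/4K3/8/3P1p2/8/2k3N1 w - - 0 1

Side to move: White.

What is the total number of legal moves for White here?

16

White to move; king on e5.
In check: no.
Legal moves: Nd8, Nd6, Nc5, Na5, Kf6, Ke6, Kd6, Kf5, Kd5, Kf4, Ke4, Kd4, Nh3, Nxf3, Ne2+, d4.
Count: 16.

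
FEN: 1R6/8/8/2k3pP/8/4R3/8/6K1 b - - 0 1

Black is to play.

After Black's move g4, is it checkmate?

no

After g4: white king on g1; in check: no.
White is not in check, so this cannot be checkmate.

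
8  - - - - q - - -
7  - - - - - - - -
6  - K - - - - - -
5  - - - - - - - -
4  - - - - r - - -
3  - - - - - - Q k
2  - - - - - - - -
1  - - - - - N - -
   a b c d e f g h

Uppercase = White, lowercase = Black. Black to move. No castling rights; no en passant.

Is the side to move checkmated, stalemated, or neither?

checkmate

Black to move; black king on h3.
In check: yes, from the white queen on g3.
King squares — g2: attacked by Qg3; h2: attacked by Nf1; g3: attacked by Nf1; g4: attacked by Qg3; h4: attacked by Qg3.
Legal moves for Black: none.
In check with no legal moves → checkmate.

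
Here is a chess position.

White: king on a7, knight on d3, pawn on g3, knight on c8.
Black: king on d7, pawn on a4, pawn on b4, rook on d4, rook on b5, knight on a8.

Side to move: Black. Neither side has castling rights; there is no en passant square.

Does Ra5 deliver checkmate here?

no

After Ra5: white king on a7; in check: yes, from the black rook on a5.
White has 2 legal replies: Kb8, Kb7.
In check but a legal move exists → not checkmate.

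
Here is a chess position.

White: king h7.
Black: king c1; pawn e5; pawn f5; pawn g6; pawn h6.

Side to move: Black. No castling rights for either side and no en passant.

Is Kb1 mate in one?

no

After Kb1: white king on h7; in check: no.
White is not in check, so this cannot be checkmate.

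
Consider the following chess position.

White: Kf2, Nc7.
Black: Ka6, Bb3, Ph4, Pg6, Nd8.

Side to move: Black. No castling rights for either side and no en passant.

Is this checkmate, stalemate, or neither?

neither

Black to move; black king on a6.
In check: yes, from the white knight on c7.
King squares — a5: available; b5: attacked by Nc7; b6: available; a7: available; b7: available.
Legal moves for Black: Kb7, Ka7, Kb6, Ka5.
Black is in check but has 4 legal moves → neither.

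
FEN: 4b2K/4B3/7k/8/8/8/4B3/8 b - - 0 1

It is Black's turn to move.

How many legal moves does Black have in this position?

Black to move; king on h6.
In check: no.
Legal moves: Bf7, Bd7, Bg6, Bc6, Bh5, Bb5, Ba4, Kg6.
Count: 8.

8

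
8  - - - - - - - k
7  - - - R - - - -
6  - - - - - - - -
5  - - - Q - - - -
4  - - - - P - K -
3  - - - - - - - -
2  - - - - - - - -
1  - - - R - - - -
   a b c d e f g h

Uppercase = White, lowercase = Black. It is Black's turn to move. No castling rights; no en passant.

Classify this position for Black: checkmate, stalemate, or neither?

Black to move; black king on h8.
In check: no.
King squares — g7: attacked by Rd7; h7: attacked by Rd7; g8: attacked by Qd5.
Legal moves for Black: none.
Not in check and no legal moves → stalemate.

stalemate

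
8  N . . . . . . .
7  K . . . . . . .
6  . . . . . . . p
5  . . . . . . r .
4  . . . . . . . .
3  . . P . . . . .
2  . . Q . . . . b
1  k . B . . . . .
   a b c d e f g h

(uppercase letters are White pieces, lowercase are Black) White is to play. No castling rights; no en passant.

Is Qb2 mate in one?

yes

After Qb2: black king on a1; in check: yes, from the white queen on b2.
King squares — b1: attacked by Qb2; a2: attacked by Qb2; b2: attacked by Bc1.
Black has no legal moves → checkmate.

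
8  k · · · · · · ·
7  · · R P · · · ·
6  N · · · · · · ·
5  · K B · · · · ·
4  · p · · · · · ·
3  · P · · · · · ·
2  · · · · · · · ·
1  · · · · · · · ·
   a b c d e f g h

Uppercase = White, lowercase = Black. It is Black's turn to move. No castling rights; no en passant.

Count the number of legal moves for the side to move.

Black to move; king on a8.
In check: no.
Legal moves: none.
Count: 0.

0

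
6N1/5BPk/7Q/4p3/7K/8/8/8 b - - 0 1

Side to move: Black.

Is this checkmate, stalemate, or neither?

Black to move; black king on h7.
In check: yes, from the white queen on h6.
King squares — g6: attacked by Qh6; h6: attacked by Ng8; g7: attacked by Qh6; g8: attacked by Bf7; h8: attacked by Qh6.
Legal moves for Black: none.
In check with no legal moves → checkmate.

checkmate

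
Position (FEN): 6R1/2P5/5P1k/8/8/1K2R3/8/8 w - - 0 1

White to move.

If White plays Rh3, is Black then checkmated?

After Rh3: black king on h6; in check: yes, from the white rook on h3.
King squares — g5: attacked by Rg8; h5: attacked by Rh3; g6: attacked by Rg8; g7: attacked by Pf6; h7: attacked by Rh3.
Black has no legal moves → checkmate.

yes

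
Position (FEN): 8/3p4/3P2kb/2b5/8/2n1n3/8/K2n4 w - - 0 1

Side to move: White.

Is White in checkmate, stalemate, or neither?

White to move; white king on a1.
In check: no.
King squares — b1: attacked by Nc3; a2: attacked by Nc3; b2: attacked by Nd1.
Legal moves for White: none.
Not in check and no legal moves → stalemate.

stalemate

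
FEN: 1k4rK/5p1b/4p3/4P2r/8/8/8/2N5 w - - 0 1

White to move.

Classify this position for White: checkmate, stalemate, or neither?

White to move; white king on h8.
In check: yes, from the black rook on g8.
King squares — g7: attacked by Rg8; h7: attacked by Rh5; g8: attacked by Bh7.
Legal moves for White: none.
In check with no legal moves → checkmate.

checkmate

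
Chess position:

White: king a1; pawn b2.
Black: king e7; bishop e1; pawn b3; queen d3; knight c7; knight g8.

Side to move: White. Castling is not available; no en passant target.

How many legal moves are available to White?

0

White to move; king on a1.
In check: no.
Legal moves: none.
Count: 0.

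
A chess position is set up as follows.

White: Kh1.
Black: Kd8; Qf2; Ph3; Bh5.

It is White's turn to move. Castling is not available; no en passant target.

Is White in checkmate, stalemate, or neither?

White to move; white king on h1.
In check: no.
King squares — g1: attacked by Qf2; g2: attacked by Qf2; h2: attacked by Qf2.
Legal moves for White: none.
Not in check and no legal moves → stalemate.

stalemate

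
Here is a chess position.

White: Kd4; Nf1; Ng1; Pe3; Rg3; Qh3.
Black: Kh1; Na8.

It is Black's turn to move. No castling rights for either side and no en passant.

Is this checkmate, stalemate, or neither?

checkmate

Black to move; black king on h1.
In check: yes, from the white queen on h3.
King squares — g1: attacked by Rg3; g2: attacked by Rg3; h2: attacked by Nf1.
Legal moves for Black: none.
In check with no legal moves → checkmate.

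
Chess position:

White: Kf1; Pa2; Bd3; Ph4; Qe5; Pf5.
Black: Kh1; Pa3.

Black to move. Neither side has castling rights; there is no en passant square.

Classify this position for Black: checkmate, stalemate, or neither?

Black to move; black king on h1.
In check: no.
King squares — g1: attacked by Kf1; g2: attacked by Kf1; h2: attacked by Qe5.
Legal moves for Black: none.
Not in check and no legal moves → stalemate.

stalemate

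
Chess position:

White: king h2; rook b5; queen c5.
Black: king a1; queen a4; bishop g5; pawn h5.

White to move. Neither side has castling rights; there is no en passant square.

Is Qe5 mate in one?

no

After Qe5: black king on a1; in check: yes, from the white queen on e5.
Black has 2 legal replies: Ka2, Qd4.
In check but a legal move exists → not checkmate.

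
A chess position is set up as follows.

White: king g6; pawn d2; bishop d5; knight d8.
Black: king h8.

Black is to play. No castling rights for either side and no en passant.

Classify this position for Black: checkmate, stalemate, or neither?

stalemate

Black to move; black king on h8.
In check: no.
King squares — g7: attacked by Kg6; h7: attacked by Kg6; g8: attacked by Bd5.
Legal moves for Black: none.
Not in check and no legal moves → stalemate.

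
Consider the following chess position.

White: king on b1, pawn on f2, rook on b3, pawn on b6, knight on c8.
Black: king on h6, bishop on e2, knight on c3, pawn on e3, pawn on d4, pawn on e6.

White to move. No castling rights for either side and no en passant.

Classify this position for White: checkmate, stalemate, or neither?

neither

White to move; white king on b1.
In check: yes, from the black knight on c3.
Legal moves for White: Kc2, Kb2, Kc1, Ka1, Rxc3.
White is in check but has 5 legal moves → neither.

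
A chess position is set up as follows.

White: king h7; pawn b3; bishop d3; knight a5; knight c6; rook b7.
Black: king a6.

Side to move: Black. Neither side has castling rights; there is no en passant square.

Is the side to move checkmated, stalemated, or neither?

Black to move; black king on a6.
In check: yes, from the white bishop on d3.
King squares — a5: attacked by Nc6; b5: attacked by Bd3; b6: attacked by Rb7; a7: attacked by Nc6; b7: attacked by Na5.
Legal moves for Black: none.
In check with no legal moves → checkmate.

checkmate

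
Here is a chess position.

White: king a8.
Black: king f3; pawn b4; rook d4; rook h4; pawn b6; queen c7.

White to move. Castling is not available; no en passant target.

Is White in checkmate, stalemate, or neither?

stalemate

White to move; white king on a8.
In check: no.
King squares — a7: attacked by Qc7; b7: attacked by Qc7; b8: attacked by Qc7.
Legal moves for White: none.
Not in check and no legal moves → stalemate.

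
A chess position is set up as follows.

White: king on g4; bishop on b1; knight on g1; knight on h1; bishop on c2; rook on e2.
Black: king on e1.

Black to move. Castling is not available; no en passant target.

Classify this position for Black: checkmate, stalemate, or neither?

neither

Black to move; black king on e1.
In check: yes, from the white rook on e2.
Legal moves for Black: Kf1.
Black is in check but has 1 legal move → neither.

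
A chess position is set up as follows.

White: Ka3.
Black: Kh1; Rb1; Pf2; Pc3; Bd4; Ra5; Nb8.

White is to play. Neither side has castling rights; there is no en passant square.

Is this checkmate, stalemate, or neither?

White to move; white king on a3.
In check: yes, from the black rook on a5.
King squares — a2: attacked by Ra5; b2: attacked by Rb1; b3: attacked by Rb1; a4: attacked by Ra5; b4: attacked by Rb1.
Legal moves for White: none.
In check with no legal moves → checkmate.

checkmate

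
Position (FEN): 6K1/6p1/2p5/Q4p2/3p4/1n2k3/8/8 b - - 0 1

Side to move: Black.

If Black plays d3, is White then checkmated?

no

After d3: white king on g8; in check: no.
White is not in check, so this cannot be checkmate.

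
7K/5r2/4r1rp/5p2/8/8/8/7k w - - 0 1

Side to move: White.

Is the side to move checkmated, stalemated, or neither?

White to move; white king on h8.
In check: no.
King squares — g7: attacked by Rg6; h7: attacked by Rf7; g8: attacked by Rg6.
Legal moves for White: none.
Not in check and no legal moves → stalemate.

stalemate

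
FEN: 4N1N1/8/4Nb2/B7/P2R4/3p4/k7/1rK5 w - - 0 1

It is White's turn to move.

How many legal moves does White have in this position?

1

White to move; king on c1.
In check: yes, from the black rook on b1.
Legal moves: Kd2.
Count: 1.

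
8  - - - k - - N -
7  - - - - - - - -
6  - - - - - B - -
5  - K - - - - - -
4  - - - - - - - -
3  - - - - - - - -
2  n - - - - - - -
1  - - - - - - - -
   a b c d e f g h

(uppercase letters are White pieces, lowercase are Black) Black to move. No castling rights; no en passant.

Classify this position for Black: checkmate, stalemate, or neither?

neither

Black to move; black king on d8.
In check: yes, from the white bishop on f6.
King squares — c7: available; d7: available; e7: attacked by Bf6; c8: available; e8: available.
Legal moves for Black: Ke8, Kc8, Kd7, Kc7.
Black is in check but has 4 legal moves → neither.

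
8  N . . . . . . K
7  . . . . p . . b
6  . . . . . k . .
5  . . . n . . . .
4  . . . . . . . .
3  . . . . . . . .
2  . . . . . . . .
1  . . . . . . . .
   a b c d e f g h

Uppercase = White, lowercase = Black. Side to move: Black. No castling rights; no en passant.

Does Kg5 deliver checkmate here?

no

After Kg5: white king on h8; in check: no.
White is not in check, so this cannot be checkmate.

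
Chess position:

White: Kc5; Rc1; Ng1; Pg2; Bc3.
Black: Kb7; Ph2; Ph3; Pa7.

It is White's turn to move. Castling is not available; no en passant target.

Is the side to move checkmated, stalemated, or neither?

White to move; white king on c5.
In check: no.
Legal moves for White include: Kd6, Kd5, Kb5, Kd4, Kc4, Kb4, Bh8, Bg7, Bf6, Be5, Ba5, Bd4, Bb4, Bd2, Bb2, Be1, Ba1, Nxh3, ... (list truncated; more exist).
White has legal moves and is not in check → neither.

neither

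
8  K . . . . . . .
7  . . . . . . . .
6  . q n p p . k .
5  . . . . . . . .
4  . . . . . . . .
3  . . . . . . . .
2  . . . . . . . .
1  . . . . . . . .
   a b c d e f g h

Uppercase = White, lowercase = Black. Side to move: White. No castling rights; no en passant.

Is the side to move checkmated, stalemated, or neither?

White to move; white king on a8.
In check: no.
King squares — a7: attacked by Qb6; b7: attacked by Qb6; b8: attacked by Qb6.
Legal moves for White: none.
Not in check and no legal moves → stalemate.

stalemate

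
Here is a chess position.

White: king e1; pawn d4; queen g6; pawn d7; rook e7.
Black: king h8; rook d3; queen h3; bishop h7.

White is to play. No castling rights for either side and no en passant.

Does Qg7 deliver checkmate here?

yes

After Qg7: black king on h8; in check: yes, from the white queen on g7.
King squares — g7: attacked by Re7; h7: own bishop; g8: attacked by Qg7.
Black has no legal moves → checkmate.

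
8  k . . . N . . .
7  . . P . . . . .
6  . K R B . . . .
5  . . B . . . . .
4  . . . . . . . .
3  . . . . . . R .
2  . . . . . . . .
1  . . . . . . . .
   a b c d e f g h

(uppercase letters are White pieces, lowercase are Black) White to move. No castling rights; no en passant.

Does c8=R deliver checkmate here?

After c8=R: black king on a8; in check: yes, from the white rook on c8.
King squares — a7: attacked by Kb6; b7: attacked by Kb6; b8: attacked by Bd6.
Black has no legal moves → checkmate.

yes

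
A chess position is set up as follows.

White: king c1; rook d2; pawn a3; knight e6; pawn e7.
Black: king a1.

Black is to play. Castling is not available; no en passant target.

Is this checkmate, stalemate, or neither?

Black to move; black king on a1.
In check: no.
King squares — b1: attacked by Kc1; a2: attacked by Rd2; b2: attacked by Kc1.
Legal moves for Black: none.
Not in check and no legal moves → stalemate.

stalemate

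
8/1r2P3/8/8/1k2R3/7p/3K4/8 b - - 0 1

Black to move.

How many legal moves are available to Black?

Black to move; king on b4.
In check: yes, from the white rook on e4.
Legal moves: Kc5, Kb5, Ka5, Kb3, Ka3.
Count: 5.

5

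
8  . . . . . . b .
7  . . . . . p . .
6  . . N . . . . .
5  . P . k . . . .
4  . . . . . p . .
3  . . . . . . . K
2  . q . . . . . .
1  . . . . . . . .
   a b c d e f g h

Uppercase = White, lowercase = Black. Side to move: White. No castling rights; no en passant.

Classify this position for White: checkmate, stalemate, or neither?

White to move; white king on h3.
In check: no.
Legal moves for White: Nd8, Nb8, Ne7+, Na7, Ne5, Na5, Nd4, Nb4+, Kh4, Kg4, b6.
White has 11 legal moves and is not in check → neither.

neither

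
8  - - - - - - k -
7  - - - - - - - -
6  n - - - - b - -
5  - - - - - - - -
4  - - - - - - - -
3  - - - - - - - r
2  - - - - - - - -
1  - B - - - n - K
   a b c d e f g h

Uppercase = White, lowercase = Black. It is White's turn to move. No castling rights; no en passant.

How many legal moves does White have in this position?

2

White to move; king on h1.
In check: yes, from the black rook on h3.
Legal moves: Kg2, Kg1.
Count: 2.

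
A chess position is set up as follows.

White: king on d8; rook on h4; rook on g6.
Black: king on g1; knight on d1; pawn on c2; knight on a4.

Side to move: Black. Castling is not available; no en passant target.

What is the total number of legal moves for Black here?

2

Black to move; king on g1.
In check: yes, from the white rook on g6.
Legal moves: Kf2, Kf1.
Count: 2.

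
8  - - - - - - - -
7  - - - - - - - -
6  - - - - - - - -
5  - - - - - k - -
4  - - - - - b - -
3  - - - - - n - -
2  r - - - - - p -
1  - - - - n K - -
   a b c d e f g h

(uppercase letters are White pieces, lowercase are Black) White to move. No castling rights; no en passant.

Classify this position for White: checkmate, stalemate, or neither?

White to move; white king on f1.
In check: yes, from the black pawn on g2.
King squares — e1: attacked by Nf3; g1: attacked by Nf3; e2: attacked by Ra2; f2: attacked by Ra2; g2: attacked by Ne1.
Legal moves for White: none.
In check with no legal moves → checkmate.

checkmate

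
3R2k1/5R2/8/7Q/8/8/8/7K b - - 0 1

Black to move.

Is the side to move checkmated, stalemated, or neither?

Black to move; black king on g8.
In check: yes, from the white rook on d8.
King squares — f7: attacked by Qh5; g7: attacked by Rf7; h7: attacked by Qh5; f8: attacked by Rf7; h8: attacked by Qh5.
Legal moves for Black: none.
In check with no legal moves → checkmate.

checkmate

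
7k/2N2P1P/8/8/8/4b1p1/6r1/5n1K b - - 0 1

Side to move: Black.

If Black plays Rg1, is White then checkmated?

After Rg1: white king on h1; in check: yes, from the black rook on g1.
King squares — g1: attacked by Be3; g2: attacked by Rg1; h2: attacked by Nf1.
White has no legal moves → checkmate.

yes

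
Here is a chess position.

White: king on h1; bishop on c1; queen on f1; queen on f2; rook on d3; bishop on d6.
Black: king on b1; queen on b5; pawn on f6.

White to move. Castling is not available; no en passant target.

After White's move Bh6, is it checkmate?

After Bh6: black king on b1; in check: yes, from the white queen on f1.
King squares — a1: attacked by Qf1; c1: attacked by Qf1; a2: attacked by Qf2; b2: attacked by Qf2; c2: attacked by Qf2.
Black has no legal moves → checkmate.

yes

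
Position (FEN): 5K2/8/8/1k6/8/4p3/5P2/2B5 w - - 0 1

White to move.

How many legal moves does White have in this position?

White to move; king on f8.
In check: no.
Legal moves: Kg8, Ke8, Kg7, Kf7, Ke7, Bxe3, Ba3, Bd2, Bb2, fxe3, f3, f4.
Count: 12.

12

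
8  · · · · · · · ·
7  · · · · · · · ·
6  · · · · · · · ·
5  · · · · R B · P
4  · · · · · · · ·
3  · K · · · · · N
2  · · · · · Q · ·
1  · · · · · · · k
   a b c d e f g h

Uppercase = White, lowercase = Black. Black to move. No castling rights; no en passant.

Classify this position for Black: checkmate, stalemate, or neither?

Black to move; black king on h1.
In check: no.
King squares — g1: attacked by Qf2; g2: attacked by Qf2; h2: attacked by Qf2.
Legal moves for Black: none.
Not in check and no legal moves → stalemate.

stalemate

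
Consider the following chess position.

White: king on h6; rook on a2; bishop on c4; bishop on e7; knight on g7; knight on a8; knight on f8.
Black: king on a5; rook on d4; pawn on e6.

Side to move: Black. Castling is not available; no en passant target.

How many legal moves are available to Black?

Black to move; king on a5.
In check: yes, from the white rook on a2.
Legal moves: none.
Count: 0.

0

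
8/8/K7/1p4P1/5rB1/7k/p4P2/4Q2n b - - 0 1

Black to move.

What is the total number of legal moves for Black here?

Black to move; king on h3.
In check: yes, from the white bishop on g4.
Legal moves: Kh4, Kxg4, Kh2, Kg2, Rxg4.
Count: 5.

5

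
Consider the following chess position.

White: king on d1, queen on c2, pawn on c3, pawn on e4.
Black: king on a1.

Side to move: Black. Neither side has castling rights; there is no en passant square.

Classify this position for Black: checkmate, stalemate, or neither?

Black to move; black king on a1.
In check: no.
King squares — b1: attacked by Qc2; a2: attacked by Qc2; b2: attacked by Qc2.
Legal moves for Black: none.
Not in check and no legal moves → stalemate.

stalemate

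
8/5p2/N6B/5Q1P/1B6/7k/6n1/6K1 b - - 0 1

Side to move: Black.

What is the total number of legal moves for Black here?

2

Black to move; king on h3.
In check: yes, from the white queen on f5.
Legal moves: Kh4, Kg3.
Count: 2.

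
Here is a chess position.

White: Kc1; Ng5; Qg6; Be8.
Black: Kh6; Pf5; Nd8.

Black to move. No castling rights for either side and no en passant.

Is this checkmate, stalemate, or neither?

checkmate

Black to move; black king on h6.
In check: yes, from the white queen on g6.
King squares — g5: attacked by Qg6; h5: attacked by Qg6; g6: attacked by Be8; g7: attacked by Qg6; h7: attacked by Ng5.
Legal moves for Black: none.
In check with no legal moves → checkmate.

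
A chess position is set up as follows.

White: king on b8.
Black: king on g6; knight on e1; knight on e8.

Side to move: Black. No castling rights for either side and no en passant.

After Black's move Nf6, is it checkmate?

no

After Nf6: white king on b8; in check: no.
White is not in check, so this cannot be checkmate.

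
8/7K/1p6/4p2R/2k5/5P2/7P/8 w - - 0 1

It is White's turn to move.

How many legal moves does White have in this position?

White to move; king on h7.
In check: no.
Legal moves: Kh8, Kg8, Kg7, Kh6, Kg6, Rh6, Rg5, Rf5, Rxe5, Rh4+, Rh3, f4, h3, h4.
Count: 14.

14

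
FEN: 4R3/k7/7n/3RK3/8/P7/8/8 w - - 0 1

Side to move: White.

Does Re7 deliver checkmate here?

no

After Re7: black king on a7; in check: yes, from the white rook on e7.
Black has 4 legal replies: Kb8, Ka8, Kb6, Ka6.
In check but a legal move exists → not checkmate.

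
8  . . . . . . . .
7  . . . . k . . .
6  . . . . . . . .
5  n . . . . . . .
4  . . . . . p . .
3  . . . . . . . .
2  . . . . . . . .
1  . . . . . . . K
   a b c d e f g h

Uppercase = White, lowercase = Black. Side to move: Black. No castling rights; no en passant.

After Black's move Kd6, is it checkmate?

After Kd6: white king on h1; in check: no.
White is not in check, so this cannot be checkmate.

no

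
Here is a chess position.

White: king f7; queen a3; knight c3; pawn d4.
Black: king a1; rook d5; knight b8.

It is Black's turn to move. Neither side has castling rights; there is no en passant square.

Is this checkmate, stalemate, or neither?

checkmate

Black to move; black king on a1.
In check: yes, from the white queen on a3.
King squares — b1: attacked by Nc3; a2: attacked by Qa3; b2: attacked by Qa3.
Legal moves for Black: none.
In check with no legal moves → checkmate.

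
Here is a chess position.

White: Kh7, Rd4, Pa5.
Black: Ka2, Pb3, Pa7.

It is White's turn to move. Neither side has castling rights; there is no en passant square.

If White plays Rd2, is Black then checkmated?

no

After Rd2: black king on a2; in check: yes, from the white rook on d2.
Black has 4 legal replies: Ka3, Kb1, Ka1, b2.
In check but a legal move exists → not checkmate.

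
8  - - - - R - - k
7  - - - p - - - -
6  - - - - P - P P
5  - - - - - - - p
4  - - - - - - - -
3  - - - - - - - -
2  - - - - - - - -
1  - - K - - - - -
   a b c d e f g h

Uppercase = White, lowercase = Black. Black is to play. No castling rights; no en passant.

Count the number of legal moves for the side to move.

Black to move; king on h8.
In check: yes, from the white rook on e8.
Legal moves: none.
Count: 0.

0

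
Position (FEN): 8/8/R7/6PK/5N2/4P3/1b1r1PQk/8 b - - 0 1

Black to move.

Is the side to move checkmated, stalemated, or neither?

Black to move; black king on h2.
In check: yes, from the white queen on g2.
King squares — g1: attacked by Qg2; h1: attacked by Qg2; g2: attacked by Nf4; g3: attacked by Pf2; h3: attacked by Qg2.
Legal moves for Black: none.
In check with no legal moves → checkmate.

checkmate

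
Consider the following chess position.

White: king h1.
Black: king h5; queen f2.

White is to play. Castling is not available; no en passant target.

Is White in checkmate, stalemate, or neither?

White to move; white king on h1.
In check: no.
King squares — g1: attacked by Qf2; g2: attacked by Qf2; h2: attacked by Qf2.
Legal moves for White: none.
Not in check and no legal moves → stalemate.

stalemate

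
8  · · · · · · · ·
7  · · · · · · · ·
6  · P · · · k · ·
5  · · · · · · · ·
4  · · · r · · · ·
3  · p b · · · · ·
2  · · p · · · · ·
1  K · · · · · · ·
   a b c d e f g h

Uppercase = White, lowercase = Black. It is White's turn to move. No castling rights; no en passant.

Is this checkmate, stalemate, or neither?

White to move; white king on a1.
In check: yes, from the black bishop on c3.
King squares — b1: attacked by Pc2; a2: attacked by Pb3; b2: attacked by Bc3.
Legal moves for White: none.
In check with no legal moves → checkmate.

checkmate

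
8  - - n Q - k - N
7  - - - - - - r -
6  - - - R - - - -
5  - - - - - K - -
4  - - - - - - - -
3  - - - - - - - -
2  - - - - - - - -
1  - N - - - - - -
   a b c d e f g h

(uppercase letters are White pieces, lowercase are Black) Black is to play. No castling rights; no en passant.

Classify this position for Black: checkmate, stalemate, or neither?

Black to move; black king on f8.
In check: yes, from the white queen on d8.
King squares — e7: attacked by Qd8; f7: attacked by Nh8; g7: own rook; e8: attacked by Qd8; g8: attacked by Qd8.
Legal moves for Black: none.
In check with no legal moves → checkmate.

checkmate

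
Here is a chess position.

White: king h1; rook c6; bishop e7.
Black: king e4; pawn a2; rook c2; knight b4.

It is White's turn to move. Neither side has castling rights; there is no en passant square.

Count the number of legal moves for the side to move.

White to move; king on h1.
In check: no.
Legal moves: Bf8, Bd8, Bf6, Bd6, Bg5, Bc5, Bh4, Bxb4, Rc8, Rc7, Rh6, Rg6, Rf6, Re6+, Rd6, Rb6, Ra6, Rc5, Rc4+, Rc3, Rxc2, Kg1.
Count: 22.

22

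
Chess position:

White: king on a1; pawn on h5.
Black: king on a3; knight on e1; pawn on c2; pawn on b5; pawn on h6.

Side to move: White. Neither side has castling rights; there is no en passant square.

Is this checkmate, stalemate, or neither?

stalemate

White to move; white king on a1.
In check: no.
King squares — b1: attacked by Pc2; a2: attacked by Ka3; b2: attacked by Ka3.
Legal moves for White: none.
Not in check and no legal moves → stalemate.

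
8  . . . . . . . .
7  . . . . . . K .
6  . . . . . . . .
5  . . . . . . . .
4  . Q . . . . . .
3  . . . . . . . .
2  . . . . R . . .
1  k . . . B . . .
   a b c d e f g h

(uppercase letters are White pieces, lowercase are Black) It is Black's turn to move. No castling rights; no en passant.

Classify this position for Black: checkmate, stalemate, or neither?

stalemate

Black to move; black king on a1.
In check: no.
King squares — b1: attacked by Qb4; a2: attacked by Re2; b2: attacked by Re2.
Legal moves for Black: none.
Not in check and no legal moves → stalemate.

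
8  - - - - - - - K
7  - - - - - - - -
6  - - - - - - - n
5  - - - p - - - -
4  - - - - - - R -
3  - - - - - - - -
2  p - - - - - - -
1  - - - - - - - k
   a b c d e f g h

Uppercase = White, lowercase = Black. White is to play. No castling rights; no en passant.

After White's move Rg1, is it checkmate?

no

After Rg1: black king on h1; in check: yes, from the white rook on g1.
Black has 2 legal replies: Kh2, Kxg1.
In check but a legal move exists → not checkmate.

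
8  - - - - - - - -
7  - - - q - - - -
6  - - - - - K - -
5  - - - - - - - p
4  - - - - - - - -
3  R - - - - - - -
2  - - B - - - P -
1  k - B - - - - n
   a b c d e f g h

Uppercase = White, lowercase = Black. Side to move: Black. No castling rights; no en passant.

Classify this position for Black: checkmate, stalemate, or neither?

Black to move; black king on a1.
In check: yes, from the white rook on a3.
King squares — b1: attacked by Bc2; a2: attacked by Ra3; b2: attacked by Bc1.
Legal moves for Black: none.
In check with no legal moves → checkmate.

checkmate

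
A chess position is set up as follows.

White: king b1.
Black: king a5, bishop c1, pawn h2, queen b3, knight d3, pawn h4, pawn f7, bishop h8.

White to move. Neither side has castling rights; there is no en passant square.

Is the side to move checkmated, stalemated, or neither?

White to move; white king on b1.
In check: yes, from the black queen on b3.
King squares — a1: attacked by Bh8; c1: attacked by Nd3; a2: attacked by Qb3; b2: attacked by Bc1; c2: attacked by Qb3.
Legal moves for White: none.
In check with no legal moves → checkmate.

checkmate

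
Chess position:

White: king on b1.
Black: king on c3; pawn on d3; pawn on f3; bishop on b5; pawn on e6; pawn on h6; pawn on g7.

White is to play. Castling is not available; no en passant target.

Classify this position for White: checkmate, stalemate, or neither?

neither

White to move; white king on b1.
In check: no.
Legal moves for White: Ka2, Kc1, Ka1.
White has 3 legal moves and is not in check → neither.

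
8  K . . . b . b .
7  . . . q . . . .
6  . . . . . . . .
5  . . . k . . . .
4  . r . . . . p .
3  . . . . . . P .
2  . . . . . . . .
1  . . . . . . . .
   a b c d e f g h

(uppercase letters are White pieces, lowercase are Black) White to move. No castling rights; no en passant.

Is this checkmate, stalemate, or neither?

stalemate

White to move; white king on a8.
In check: no.
King squares — a7: attacked by Qd7; b7: attacked by Rb4; b8: attacked by Rb4.
Legal moves for White: none.
Not in check and no legal moves → stalemate.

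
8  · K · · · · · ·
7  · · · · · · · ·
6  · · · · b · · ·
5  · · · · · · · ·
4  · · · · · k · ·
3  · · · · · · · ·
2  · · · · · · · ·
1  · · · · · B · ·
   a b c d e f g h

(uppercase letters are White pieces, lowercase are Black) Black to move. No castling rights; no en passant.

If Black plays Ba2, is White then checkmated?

After Ba2: white king on b8; in check: no.
White is not in check, so this cannot be checkmate.

no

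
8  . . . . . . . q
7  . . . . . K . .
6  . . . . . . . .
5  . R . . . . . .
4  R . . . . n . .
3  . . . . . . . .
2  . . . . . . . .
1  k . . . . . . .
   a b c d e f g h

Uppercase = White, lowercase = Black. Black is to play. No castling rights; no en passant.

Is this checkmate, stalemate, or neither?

Black to move; black king on a1.
In check: yes, from the white rook on a4.
King squares — b1: attacked by Rb5; a2: attacked by Ra4; b2: attacked by Rb5.
Legal moves for Black: none.
In check with no legal moves → checkmate.

checkmate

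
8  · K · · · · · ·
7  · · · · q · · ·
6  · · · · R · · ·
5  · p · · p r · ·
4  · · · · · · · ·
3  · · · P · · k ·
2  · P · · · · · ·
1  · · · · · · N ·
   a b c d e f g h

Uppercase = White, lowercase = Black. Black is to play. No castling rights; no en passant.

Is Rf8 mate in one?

yes

After Rf8: white king on b8; in check: yes, from the black rook on f8.
King squares — a7: attacked by Qe7; b7: attacked by Qe7; c7: attacked by Qe7; a8: attacked by Rf8; c8: attacked by Rf8.
White has no legal moves → checkmate.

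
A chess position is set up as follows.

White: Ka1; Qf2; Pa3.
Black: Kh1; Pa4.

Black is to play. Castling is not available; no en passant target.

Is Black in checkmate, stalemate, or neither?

Black to move; black king on h1.
In check: no.
King squares — g1: attacked by Qf2; g2: attacked by Qf2; h2: attacked by Qf2.
Legal moves for Black: none.
Not in check and no legal moves → stalemate.

stalemate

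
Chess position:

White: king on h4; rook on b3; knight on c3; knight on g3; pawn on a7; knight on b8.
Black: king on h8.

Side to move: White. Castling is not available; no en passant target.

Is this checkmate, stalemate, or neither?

White to move; white king on h4.
In check: no.
Legal moves for White include: Nd7, Nc6, Na6, Kh5, Kg5, Kg4, Kh3, Nh5, Nf5, Nge4, Nge2, Nh1, Nf1, Nd5, Nb5, Nce4, Na4, Nce2, ... (list truncated; more exist).
White has legal moves and is not in check → neither.

neither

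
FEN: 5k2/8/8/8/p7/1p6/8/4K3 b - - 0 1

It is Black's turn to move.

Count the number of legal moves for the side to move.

Black to move; king on f8.
In check: no.
Legal moves: Kg8, Ke8, Kg7, Kf7, Ke7, a3, b2.
Count: 7.

7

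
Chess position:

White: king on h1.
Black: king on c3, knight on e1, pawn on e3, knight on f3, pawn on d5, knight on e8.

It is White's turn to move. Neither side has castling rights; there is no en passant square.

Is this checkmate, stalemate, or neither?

White to move; white king on h1.
In check: no.
King squares — g1: attacked by Nf3; g2: attacked by Ne1; h2: attacked by Nf3.
Legal moves for White: none.
Not in check and no legal moves → stalemate.

stalemate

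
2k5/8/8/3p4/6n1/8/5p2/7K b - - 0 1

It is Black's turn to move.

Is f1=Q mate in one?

After f1=Q: white king on h1; in check: yes, from the black queen on f1.
King squares — g1: attacked by Qf1; g2: attacked by Qf1; h2: attacked by Ng4.
White has no legal moves → checkmate.

yes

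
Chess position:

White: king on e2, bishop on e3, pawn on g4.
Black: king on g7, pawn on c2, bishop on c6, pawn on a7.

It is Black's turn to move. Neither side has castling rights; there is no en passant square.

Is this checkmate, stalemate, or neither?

neither

Black to move; black king on g7.
In check: no.
Legal moves for Black include: Kh8, Kg8, Kf8, Kh7, Kf7, Kg6, Kf6, Be8, Ba8, Bd7, Bb7, Bd5, Bb5+, Be4, Ba4, Bf3+, Bg2, Bh1, ... (list truncated; more exist).
Black has legal moves and is not in check → neither.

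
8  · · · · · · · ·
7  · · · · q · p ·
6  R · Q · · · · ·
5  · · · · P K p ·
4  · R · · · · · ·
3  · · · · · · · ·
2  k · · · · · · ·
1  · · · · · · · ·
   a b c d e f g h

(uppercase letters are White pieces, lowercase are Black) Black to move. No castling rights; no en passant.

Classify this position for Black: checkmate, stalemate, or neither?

Black to move; black king on a2.
In check: yes, from the white rook on a6.
King squares — a1: attacked by Ra6; b1: attacked by Rb4; b2: attacked by Rb4; a3: attacked by Ra6; b3: attacked by Rb4.
Legal moves for Black: none.
In check with no legal moves → checkmate.

checkmate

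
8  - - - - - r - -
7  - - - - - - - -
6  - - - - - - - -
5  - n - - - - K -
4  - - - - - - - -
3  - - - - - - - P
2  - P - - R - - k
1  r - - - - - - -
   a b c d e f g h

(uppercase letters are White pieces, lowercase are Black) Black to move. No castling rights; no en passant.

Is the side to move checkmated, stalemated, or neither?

neither

Black to move; black king on h2.
In check: yes, from the white rook on e2.
Legal moves for Black: Kxh3, Kg3, Kh1, Kg1, Rf2.
Black is in check but has 5 legal moves → neither.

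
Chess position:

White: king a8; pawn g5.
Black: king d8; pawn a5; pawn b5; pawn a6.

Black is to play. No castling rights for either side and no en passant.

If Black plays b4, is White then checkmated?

After b4: white king on a8; in check: no.
White is not in check, so this cannot be checkmate.

no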